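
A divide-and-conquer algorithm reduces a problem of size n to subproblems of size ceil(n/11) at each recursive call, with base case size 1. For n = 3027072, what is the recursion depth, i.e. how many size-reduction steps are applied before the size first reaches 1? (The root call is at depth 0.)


Each step divides the size by 11 (rounding up); after k steps the size is ceil(n/11^k), which equals 1 exactly when 11^k >= n.
So the depth is the smallest k with 11^k >= 3027072, i.e. ceil(log_11(3027072)).
11^6 = 1771561 < 3027072 <= 19487171 = 11^7
Recursion depth = 7


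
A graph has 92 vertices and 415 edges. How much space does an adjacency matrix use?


Adjacency matrix: V x V grid of entries
Space = V^2 = 92^2 = 92 * 92 = 8464


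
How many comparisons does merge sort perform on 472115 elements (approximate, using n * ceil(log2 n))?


Recursion depth: ceil(log2(472115)) = 19
Each recursion level merges n = 472115 elements
Total = 472115 * 19 = 8970185


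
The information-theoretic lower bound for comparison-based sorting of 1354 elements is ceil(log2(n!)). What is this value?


A binary decision tree of height h has at most 2^h leaves and needs at least n! of them, so h >= ceil(log2(n!)).
1354! is far too large to multiply out, so use Stirling's series:
  ln(n!) ~ n ln n - n + (1/2) ln(2 pi n) + 1/(12n)  (error below 1/(360 n^3), negligible here)
  ln(1354) = 7.2108185
  n ln n = 1354 * 7.2108185 = 9763.4482
  (1/2) ln(2 pi * 1354) = (1/2) ln(8507.4329) = 4.5243
  1/(12*1354) = 0.0001
  ln(1354!) ~ 9763.4482 - 1354 + 4.5243 + 0.0001 = 8413.9726
Convert to base 2: log2(1354!) = 8413.9726 / ln 2 = 8413.9726 / 0.69314718 = 12138.7966
ceil(12138.7966) = 12139


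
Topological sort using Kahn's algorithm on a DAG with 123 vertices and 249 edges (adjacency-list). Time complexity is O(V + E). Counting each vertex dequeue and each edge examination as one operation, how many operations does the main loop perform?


Kahn's algorithm:
  1. Compute in-degrees: O(V + E)
  2. Process queue: each vertex dequeued once (O(V))
     each edge examined once (O(E))
Total = V + E = 123 + 249 = 372


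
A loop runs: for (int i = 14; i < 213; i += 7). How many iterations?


Loop starts at i = 14, increments by 7, stops when i >= 213.
Number of iterations = ceil((213 - 14) / 7)
= ceil(199 / 7)
= 29


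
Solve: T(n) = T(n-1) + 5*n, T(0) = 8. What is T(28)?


Expanding the recurrence:
T(28) = T(27) + 5*28
       = T(26) + 5*27 + 5*28
       ...
       = T(0) + 5*(1 + 2 + ... + 28)
       = 8 + 5 * 28*29/2
       = 8 + 5 * 406
       = 8 + 2030 = 2038


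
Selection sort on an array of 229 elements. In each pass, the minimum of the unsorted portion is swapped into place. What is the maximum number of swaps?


Selection sort performs one swap per pass:
  Pass 1: find min in positions 0 to 228, swap with position 0
  Pass 2: find min in positions 1 to 228, swap with position 1
  Pass 3: find min in positions 2 to 228, swap with position 2
  Pass 4: find min in positions 3 to 228, swap with position 3
  Pass 5: find min in positions 4 to 228, swap with position 4
  ... (223 more passes)
Total passes (and swaps) = n - 1 = 229 - 1 = 228


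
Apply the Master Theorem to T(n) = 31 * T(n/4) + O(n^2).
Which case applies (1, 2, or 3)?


The Master Theorem: T(n) = a*T(n/b) + O(n^c)
  a = 31, b = 4, c = 2
log_b(a) = log_4(31) ~ 2.477
Compare b^c with a: 4^2 = 16 < 31, so c < log_b(a).
Since c < log_b(a), Case 1 applies.
T(n) = O(n^(log_4 31)) ~ O(n^2.477)
Master Theorem case = 1


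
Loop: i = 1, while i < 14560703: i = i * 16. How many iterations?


i multiplies by 16 each step:
i = 1 -> 16 -> 256 -> 4096 -> 65536 -> 1048576 -> 16777216 (stop)
Iterations = ceil(log_16(14560703)) = 6


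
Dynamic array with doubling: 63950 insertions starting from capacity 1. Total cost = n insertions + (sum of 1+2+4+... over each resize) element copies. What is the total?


n = 63950
Insertion costs: 63950
Resizes copy 1, 2, 4, ... up to the largest power of 2 that is <= n-1 = 63949, i.e. 32768.
Copy costs = 1 + 2 + 4 + 8 + 16 + 32 + 64 + 128 + 256 + 512 + 1024 + 2048 + 4096 + 8192 + 16384 + 32768 = 65535
Total = 63950 + 65535 = 129485


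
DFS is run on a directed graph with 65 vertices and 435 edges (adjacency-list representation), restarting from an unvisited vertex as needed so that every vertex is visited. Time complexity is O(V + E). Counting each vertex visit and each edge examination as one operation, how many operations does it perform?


A full DFS traversal processes each vertex exactly once (push/pop on stack).
Each directed edge is examined once.
V = 65, E = 435
V + E = 500


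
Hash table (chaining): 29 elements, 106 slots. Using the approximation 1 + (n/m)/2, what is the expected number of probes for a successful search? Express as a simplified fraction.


Computing expected probes:
alpha = 29/106
= 1 + alpha/2
= 1 + 29/(2*106)
= (2*106 + 29) / (2*106)
= 241/212


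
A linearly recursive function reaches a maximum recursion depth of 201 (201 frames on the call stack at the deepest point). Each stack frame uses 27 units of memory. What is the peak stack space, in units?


Maximum recursion depth = 201 frames
Memory per frame = 27 units
Total stack space = depth * frame_size
= 201 * 27 = 5427


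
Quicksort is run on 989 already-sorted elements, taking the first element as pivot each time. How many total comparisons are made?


Sum of comparisons per partition:
988 + 987 + ... + 1 + 0
= 989 * (989 - 1) / 2
= 989 * 988 / 2
= 488566


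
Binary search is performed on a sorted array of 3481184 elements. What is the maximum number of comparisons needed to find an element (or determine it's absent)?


Binary search halves the search space each comparison:
  Step 1: search space = 3481184 -> 1740592
  Step 2: search space = 1740592 -> 870296
  Step 3: search space = 870296 -> 435148
  Step 4: search space = 435148 -> 217574
  Step 5: search space = 217574 -> 108787
  Step 6: search space = 108787 -> 54393
  Step 7: search space = 54393 -> 27196
  Step 8: search space = 27196 -> 13598
  Step 9: search space = 13598 -> 6799
  Step 10: search space = 6799 -> 3399
  Step 11: search space = 3399 -> 1699
  Step 12: search space = 1699 -> 849
  Step 13: search space = 849 -> 424
  Step 14: search space = 424 -> 212
  Step 15: search space = 212 -> 106
  Step 16: search space = 106 -> 53
  Step 17: search space = 53 -> 26
  Step 18: search space = 26 -> 13
  Step 19: search space = 13 -> 6
  Step 20: search space = 6 -> 3
  Step 21: search space = 3 -> 1
  Step 22: search space = 1 (final check)
Maximum comparisons = floor(log2(3481184)) + 1 = 21 + 1 = 22


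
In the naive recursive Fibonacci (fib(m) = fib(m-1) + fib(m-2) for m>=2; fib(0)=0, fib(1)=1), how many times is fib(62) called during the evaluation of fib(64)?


Let N(m) = number of times fib(m) is called while evaluating fib(64).
N(64) = 1 (the initial call).
N(63) = 1 (only fib(64) calls it).
For 1 <= m <= 62: fib(m) is called by fib(m+1) and fib(m+2), so
  N(m) = N(m+1) + N(m+2).
fib(0) is called only by fib(2), so N(0) = N(2).
Walk down from m=64:
  N(64)=1, N(63)=1, N(62)=2
N(62) = 2


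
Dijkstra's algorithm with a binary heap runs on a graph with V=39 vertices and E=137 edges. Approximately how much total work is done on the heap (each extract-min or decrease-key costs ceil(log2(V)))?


Dijkstra with a binary heap: each vertex is extracted once, each edge may relax once.
Each heap operation costs O(log V).
V + E = 39 + 137 = 176
ceil(log2(39)) = 6 (since 2^5 = 32 < 39 <= 64 = 2^6)
Total heap work = (V+E) * ceil(log2(V)) = 176 * 6 = 1056


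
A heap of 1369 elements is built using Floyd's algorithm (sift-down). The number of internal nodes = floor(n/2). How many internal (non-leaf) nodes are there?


Leaf nodes occupy roughly half the array.
Sift-down is called for each internal node, starting from the last one.
Internal nodes = floor(n/2) = floor(1369/2) = 684


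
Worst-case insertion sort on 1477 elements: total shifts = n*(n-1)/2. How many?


Sum of shifts = 1 + 2 + 3 + ... + 1476
= 1477 * 1476 / 2
= 2180052 / 2
= 1090026


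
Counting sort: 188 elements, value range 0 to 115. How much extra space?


n = 188 (output array)
k = 116 (count array for 116 distinct values)
Extra space = 188 + 116 = 304


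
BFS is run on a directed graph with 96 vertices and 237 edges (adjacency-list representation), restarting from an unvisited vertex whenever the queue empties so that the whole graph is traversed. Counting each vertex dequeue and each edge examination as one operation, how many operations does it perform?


A full BFS traversal dequeues each vertex exactly once and examines each directed edge exactly once.
V = 96 (vertex processing cost)
E = 237 (edge examination cost)
Total operations proportional to V + E = 96 + 237 = 333


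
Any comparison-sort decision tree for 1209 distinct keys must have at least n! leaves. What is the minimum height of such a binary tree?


A binary decision tree of height h has at most 2^h leaves and needs at least n! of them, so h >= ceil(log2(n!)).
1209! is far too large to multiply out, so use Stirling's series:
  ln(n!) ~ n ln n - n + (1/2) ln(2 pi n) + 1/(12n)  (error below 1/(360 n^3), negligible here)
  ln(1209) = 7.0975489
  n ln n = 1209 * 7.0975489 = 8580.9366
  (1/2) ln(2 pi * 1209) = (1/2) ln(7596.3710) = 4.4677
  1/(12*1209) = 0.0001
  ln(1209!) ~ 8580.9366 - 1209 + 4.4677 + 0.0001 = 7376.4044
Convert to base 2: log2(1209!) = 7376.4044 / ln 2 = 7376.4044 / 0.69314718 = 10641.9021
ceil(10641.9021) = 10642


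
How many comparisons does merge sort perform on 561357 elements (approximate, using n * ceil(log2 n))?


Recursion depth: ceil(log2(561357)) = 20
Each recursion level merges n = 561357 elements
Total = 561357 * 20 = 11227140


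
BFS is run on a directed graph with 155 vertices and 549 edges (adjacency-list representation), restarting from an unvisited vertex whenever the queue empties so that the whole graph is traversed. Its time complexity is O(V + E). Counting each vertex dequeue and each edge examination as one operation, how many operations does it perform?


A full BFS traversal dequeues each vertex exactly once and examines each directed edge exactly once.
V = 155 (vertex processing cost)
E = 549 (edge examination cost)
Total operations proportional to V + E = 155 + 549 = 704


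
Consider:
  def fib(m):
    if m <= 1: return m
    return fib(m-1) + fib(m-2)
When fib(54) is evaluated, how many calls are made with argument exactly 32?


Let N(m) = number of times fib(m) is called while evaluating fib(54).
N(54) = 1 (the initial call).
N(53) = 1 (only fib(54) calls it).
For 1 <= m <= 52: fib(m) is called by fib(m+1) and fib(m+2), so
  N(m) = N(m+1) + N(m+2).
fib(0) is called only by fib(2), so N(0) = N(2).
Walk down from m=54:
  N(54)=1, N(53)=1, N(52)=2, N(51)=3, N(50)=5, N(49)=8, N(48)=13, N(47)=21, N(46)=34, N(45)=55, N(44)=89, N(43)=144, N(42)=233, N(41)=377, N(40)=610, N(39)=987, N(38)=1597, N(37)=2584, N(36)=4181, N(35)=6765, N(34)=10946, N(33)=17711, N(32)=28657
N(32) = 28657


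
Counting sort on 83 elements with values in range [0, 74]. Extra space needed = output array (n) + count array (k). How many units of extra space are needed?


Output array size: 83 (to store sorted result)
Count array size: 75 (one slot per possible value, range 0 to 74)
Total extra space = 83 + 75 = 158


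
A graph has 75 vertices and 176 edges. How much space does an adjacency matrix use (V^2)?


Adjacency matrix: V x V grid of entries
Space = V^2 = 75^2 = 75 * 75 = 5625


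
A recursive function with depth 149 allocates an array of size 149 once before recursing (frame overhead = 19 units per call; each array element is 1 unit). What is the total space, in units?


Array allocation: 149 units (allocated once)
Stack frames: 149 deep * 19 per frame = 2831 units
Total = 149 + 2831 = 2980


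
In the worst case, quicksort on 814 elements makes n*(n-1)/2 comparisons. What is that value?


Sum of comparisons per partition:
813 + 812 + ... + 1 + 0
= 814 * (814 - 1) / 2
= 814 * 813 / 2
= 330891


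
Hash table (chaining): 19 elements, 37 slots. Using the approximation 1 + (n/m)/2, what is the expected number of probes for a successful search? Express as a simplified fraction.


Computing expected probes:
alpha = 19/37
= 1 + alpha/2
= 1 + 19/(2*37)
= (2*37 + 19) / (2*37)
= 93/74


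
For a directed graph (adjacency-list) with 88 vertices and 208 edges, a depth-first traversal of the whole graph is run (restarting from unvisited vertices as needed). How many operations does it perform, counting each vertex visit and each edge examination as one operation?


A full DFS traversal visits each vertex once and examines each edge once.
V = 88
E = 208
Sum = 88 + 208 = 296


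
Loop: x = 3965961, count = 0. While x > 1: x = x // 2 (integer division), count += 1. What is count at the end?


The variable x halves each step:
x = 3965961 -> 1982980 -> 991490 -> 495745 -> 247872 -> 123936 -> 61968 -> 30984 -> 15492 -> 7746 -> 3873 -> 1936 -> 968 -> 484 -> 242 -> 121 -> 60 -> 30 -> 15 -> 7 -> 3 -> 1
Number of halvings = floor(log2(3965961)) = 21


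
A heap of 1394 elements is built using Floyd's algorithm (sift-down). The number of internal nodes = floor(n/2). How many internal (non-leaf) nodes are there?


Leaf nodes occupy roughly half the array.
Sift-down is called for each internal node, starting from the last one.
Internal nodes = floor(n/2) = floor(1394/2) = 697


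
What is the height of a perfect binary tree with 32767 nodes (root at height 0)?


A perfect binary tree with 32767 nodes:
  32767 = 2^15 - 1
  Levels: 0, 1, ..., 14
  Height = 14


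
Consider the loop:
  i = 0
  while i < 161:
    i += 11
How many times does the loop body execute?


Starting at i = 0, each iteration adds 11.
Iterations until i >= 161:
  Iteration 1: i = 0 -> i = 11
  Iteration 2: i = 11 -> i = 22
  Iteration 3: i = 22 -> i = 33
  Iteration 4: i = 33 -> i = 44
  Iteration 5: i = 44 -> i = 55
  Iteration 6: i = 55 -> i = 66
  Iteration 7: i = 66 -> i = 77
  Iteration 8: i = 77 -> i = 88
  ... continuing ...
Total iterations = ceil(161/11) = 15


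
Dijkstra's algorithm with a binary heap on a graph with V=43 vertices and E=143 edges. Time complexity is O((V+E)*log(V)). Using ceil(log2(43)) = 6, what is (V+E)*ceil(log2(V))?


Dijkstra with a binary heap: each vertex is extracted once, each edge may relax once.
Each heap operation costs O(log V).
V + E = 43 + 143 = 186
ceil(log2(43)) = 6 (since 2^5 = 32 < 43 <= 64 = 2^6)
Total heap work = (V+E) * ceil(log2(V)) = 186 * 6 = 1116


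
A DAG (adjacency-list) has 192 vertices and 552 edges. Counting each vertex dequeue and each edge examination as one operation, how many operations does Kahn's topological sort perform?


V = 192 (vertex processing)
E = 552 (edge processing)
V + E = 192 + 552 = 744


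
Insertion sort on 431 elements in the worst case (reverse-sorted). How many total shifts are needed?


In the worst case (reverse-sorted), each element shifts past all previous:
  Element 1: 1 shifts
  Element 2: 2 shifts
  Element 3: 3 shifts
  Element 4: 4 shifts
  Element 5: 5 shifts
  ...
  Element 430: 430 shifts
Total = 1 + 2 + ... + 430
= 431*(431-1)/2 = 92665


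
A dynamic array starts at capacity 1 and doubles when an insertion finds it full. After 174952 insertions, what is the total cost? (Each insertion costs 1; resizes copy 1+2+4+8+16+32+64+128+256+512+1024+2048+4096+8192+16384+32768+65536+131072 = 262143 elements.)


Insertion cost: 174952 (one per element)
Resizes occur just before inserting elements 2, 3, 5, 9, ...
Elements copied at each resize: 1 + 2 + 4 + 8 + 16 + 32 + 64 + 128 + 256 + 512 + 1024 + 2048 + 4096 + 8192 + 16384 + 32768 + 65536 + 131072
Sum of copies = 262143 (geometric series: 2^k - 1)
Total = 174952 + 262143 = 437095


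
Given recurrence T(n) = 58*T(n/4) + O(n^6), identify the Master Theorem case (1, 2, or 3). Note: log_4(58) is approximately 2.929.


Master Theorem parameters: a=58, b=4, c=6
log_b(a) = 2.929
Compare b^c with a: 4^6 = 4096 > 58, so c > log_b(a).
Comparing c=6 vs log_b(a)=2.929:
6 > 2.929 => Case 3
Result: T(n) = O(n^6)
Master Theorem case = 3


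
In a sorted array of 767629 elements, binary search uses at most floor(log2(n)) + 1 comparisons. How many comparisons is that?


Halving sequence: 767629 -> 383814 -> 191907 -> 95953 -> 47976 -> 23988 -> 11994 -> 5997 -> 2998 -> 1499 -> 749 -> 374 -> 187 -> 93 -> 46 -> 23 -> 11 -> 5 -> 2 -> 1
Number of halvings = 19
Max comparisons = 19 + 1 = 20


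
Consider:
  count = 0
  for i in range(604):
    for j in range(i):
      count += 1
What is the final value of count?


For each i, the inner loop runs i times:
  i=0: inner runs 0 times
  i=1: inner runs 1 time
  i=2: inner runs 2 times
  i=3: inner runs 3 times
  i=4: inner runs 4 times
  i=5: inner runs 5 times
  i=6: inner runs 6 times
  i=7: inner runs 7 times
  ...
Total = 0 + 1 + 2 + ... + 603 = 604*(604-1)/2 = 182106


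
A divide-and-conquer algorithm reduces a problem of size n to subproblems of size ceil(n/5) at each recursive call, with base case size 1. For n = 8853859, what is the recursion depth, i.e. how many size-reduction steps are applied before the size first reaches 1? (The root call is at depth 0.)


Each step divides the size by 5 (rounding up); after k steps the size is ceil(n/5^k), which equals 1 exactly when 5^k >= n.
So the depth is the smallest k with 5^k >= 8853859, i.e. ceil(log_5(8853859)).
5^9 = 1953125 < 8853859 <= 9765625 = 5^10
Recursion depth = 10


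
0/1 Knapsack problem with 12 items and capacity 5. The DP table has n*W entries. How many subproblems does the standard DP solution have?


The DP table is indexed by (item, capacity).
Rows: 12 items
Columns: 5 capacity values (1 to W)
Total subproblems = 12 * 5 = 60


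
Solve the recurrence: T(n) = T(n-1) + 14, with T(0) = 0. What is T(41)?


Unrolling the recurrence:
T(41) = T(40) + 14
       = T(39) + 14 + 14
       = T(38) + 14*3
       ...
       = T(0) + 14*41
       = 0 + 574 = 574


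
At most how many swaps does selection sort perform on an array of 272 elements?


Each of the 271 passes places one element in its final position.
Pass 1: swap minimum into position 0
Pass 2: swap minimum of remaining into position 1
...
Pass 271: last two elements, one swap
Maximum swaps = 272 - 1 = 271


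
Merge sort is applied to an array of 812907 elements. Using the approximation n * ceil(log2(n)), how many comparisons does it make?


Merge sort divides the array into halves recursively.
Number of levels = ceil(log2(812907)) = 20
At each level, approximately n = 812907 comparisons are needed for merging.
Total comparisons ~ n * ceil(log2(n)) = 812907 * 20 = 16258140


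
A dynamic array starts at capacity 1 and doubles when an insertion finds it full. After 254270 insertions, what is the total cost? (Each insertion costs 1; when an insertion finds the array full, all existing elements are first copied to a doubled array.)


Insertion cost: 254270 (one per element)
Resizes occur just before inserting elements 2, 3, 5, 9, ...
Elements copied at each resize: 1 + 2 + 4 + 8 + 16 + 32 + 64 + 128 + 256 + 512 + 1024 + 2048 + 4096 + 8192 + 16384 + 32768 + 65536 + 131072
Sum of copies = 262143 (geometric series: 2^k - 1)
Total = 254270 + 262143 = 516413


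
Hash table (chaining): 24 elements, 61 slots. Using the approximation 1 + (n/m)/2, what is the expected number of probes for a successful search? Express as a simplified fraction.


Computing expected probes:
alpha = 24/61
= 1 + alpha/2
= 1 + 24/(2*61)
= (2*61 + 24) / (2*61)
= 146/122 = 73/61


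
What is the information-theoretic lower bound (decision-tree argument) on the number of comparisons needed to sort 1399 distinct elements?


A binary decision tree of height h has at most 2^h leaves and needs at least n! of them, so h >= ceil(log2(n!)).
1399! is far too large to multiply out, so use Stirling's series:
  ln(n!) ~ n ln n - n + (1/2) ln(2 pi n) + 1/(12n)  (error below 1/(360 n^3), negligible here)
  ln(1399) = 7.2435130
  n ln n = 1399 * 7.2435130 = 10133.6747
  (1/2) ln(2 pi * 1399) = (1/2) ln(8790.1762) = 4.5407
  1/(12*1399) = 0.0001
  ln(1399!) ~ 10133.6747 - 1399 + 4.5407 + 0.0001 = 8739.2155
Convert to base 2: log2(1399!) = 8739.2155 / ln 2 = 8739.2155 / 0.69314718 = 12608.0229
ceil(12608.0229) = 12609


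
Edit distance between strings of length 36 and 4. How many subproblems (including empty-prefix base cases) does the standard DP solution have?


The table includes base cases (empty prefixes).
Rows: (m+1) = 37
Columns: (n+1) = 5
Total = 37 * 5 = 185


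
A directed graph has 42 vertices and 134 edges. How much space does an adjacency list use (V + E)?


Adjacency list: one list head per vertex + one entry per edge
Vertex heads: 42
Edge entries: 134
Total = 42 + 134 = 176


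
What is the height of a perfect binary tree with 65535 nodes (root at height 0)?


A perfect binary tree with 65535 nodes:
  65535 = 2^16 - 1
  Levels: 0, 1, ..., 15
  Height = 15


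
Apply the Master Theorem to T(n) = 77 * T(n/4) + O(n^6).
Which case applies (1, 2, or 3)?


The Master Theorem: T(n) = a*T(n/b) + O(n^c)
  a = 77, b = 4, c = 6
log_b(a) = log_4(77) ~ 3.133
Compare b^c with a: 4^6 = 4096 > 77, so c > log_b(a).
Since c > log_b(a), Case 3 applies.
T(n) = O(n^6)
Master Theorem case = 3


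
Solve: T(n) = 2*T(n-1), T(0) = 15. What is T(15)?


Unrolling:
T(15) = 2*T(14) = 2^2*T(13) = ... = 2^15*T(0)
= 2^15 * 15
= 32768 * 15 = 491520


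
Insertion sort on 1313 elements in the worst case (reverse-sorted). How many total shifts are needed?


In the worst case (reverse-sorted), each element shifts past all previous:
  Element 1: 1 shifts
  Element 2: 2 shifts
  Element 3: 3 shifts
  Element 4: 4 shifts
  Element 5: 5 shifts
  ...
  Element 1312: 1312 shifts
Total = 1 + 2 + ... + 1312
= 1313*(1313-1)/2 = 861328


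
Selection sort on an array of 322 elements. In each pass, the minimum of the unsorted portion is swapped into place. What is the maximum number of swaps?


Selection sort performs one swap per pass:
  Pass 1: find min in positions 0 to 321, swap with position 0
  Pass 2: find min in positions 1 to 321, swap with position 1
  Pass 3: find min in positions 2 to 321, swap with position 2
  Pass 4: find min in positions 3 to 321, swap with position 3
  Pass 5: find min in positions 4 to 321, swap with position 4
  ... (316 more passes)
Total passes (and swaps) = n - 1 = 322 - 1 = 321


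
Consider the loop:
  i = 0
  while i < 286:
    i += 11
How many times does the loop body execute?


Starting at i = 0, each iteration adds 11.
Iterations until i >= 286:
  Iteration 1: i = 0 -> i = 11
  Iteration 2: i = 11 -> i = 22
  Iteration 3: i = 22 -> i = 33
  Iteration 4: i = 33 -> i = 44
  Iteration 5: i = 44 -> i = 55
  Iteration 6: i = 55 -> i = 66
  Iteration 7: i = 66 -> i = 77
  Iteration 8: i = 77 -> i = 88
  ... continuing ...
Total iterations = ceil(286/11) = 26


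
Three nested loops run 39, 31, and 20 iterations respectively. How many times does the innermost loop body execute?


Loop 1 (outermost): 39 iterations
Loop 2 (middle): 31 iterations per outer
Loop 3 (innermost): 20 iterations per middle
Total = 39 * 31 * 20 = 24180


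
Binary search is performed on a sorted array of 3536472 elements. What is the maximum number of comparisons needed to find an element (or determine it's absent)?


Binary search halves the search space each comparison:
  Step 1: search space = 3536472 -> 1768236
  Step 2: search space = 1768236 -> 884118
  Step 3: search space = 884118 -> 442059
  Step 4: search space = 442059 -> 221029
  Step 5: search space = 221029 -> 110514
  Step 6: search space = 110514 -> 55257
  Step 7: search space = 55257 -> 27628
  Step 8: search space = 27628 -> 13814
  Step 9: search space = 13814 -> 6907
  Step 10: search space = 6907 -> 3453
  Step 11: search space = 3453 -> 1726
  Step 12: search space = 1726 -> 863
  Step 13: search space = 863 -> 431
  Step 14: search space = 431 -> 215
  Step 15: search space = 215 -> 107
  Step 16: search space = 107 -> 53
  Step 17: search space = 53 -> 26
  Step 18: search space = 26 -> 13
  Step 19: search space = 13 -> 6
  Step 20: search space = 6 -> 3
  Step 21: search space = 3 -> 1
  Step 22: search space = 1 (final check)
Maximum comparisons = floor(log2(3536472)) + 1 = 21 + 1 = 22


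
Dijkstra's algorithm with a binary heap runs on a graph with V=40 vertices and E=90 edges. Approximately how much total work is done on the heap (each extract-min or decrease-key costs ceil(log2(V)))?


Dijkstra with a binary heap: each vertex is extracted once, each edge may relax once.
Each heap operation costs O(log V).
V + E = 40 + 90 = 130
ceil(log2(40)) = 6 (since 2^5 = 32 < 40 <= 64 = 2^6)
Total heap work = (V+E) * ceil(log2(V)) = 130 * 6 = 780


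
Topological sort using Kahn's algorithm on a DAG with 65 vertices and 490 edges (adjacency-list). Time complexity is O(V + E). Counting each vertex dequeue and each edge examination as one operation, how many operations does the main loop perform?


Kahn's algorithm:
  1. Compute in-degrees: O(V + E)
  2. Process queue: each vertex dequeued once (O(V))
     each edge examined once (O(E))
Total = V + E = 65 + 490 = 555


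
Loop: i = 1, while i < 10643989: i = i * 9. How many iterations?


i multiplies by 9 each step:
i = 1 -> 9 -> 81 -> 729 -> 6561 -> 59049 -> 531441 -> 4782969 -> 43046721 (stop)
Iterations = ceil(log_9(10643989)) = 8


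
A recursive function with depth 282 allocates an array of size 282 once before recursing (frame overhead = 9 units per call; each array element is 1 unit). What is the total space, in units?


Array allocation: 282 units (allocated once)
Stack frames: 282 deep * 9 per frame = 2538 units
Total = 282 + 2538 = 2820


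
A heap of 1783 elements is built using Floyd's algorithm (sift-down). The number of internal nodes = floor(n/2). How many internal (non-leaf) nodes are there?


Leaf nodes occupy roughly half the array.
Sift-down is called for each internal node, starting from the last one.
Internal nodes = floor(n/2) = floor(1783/2) = 891


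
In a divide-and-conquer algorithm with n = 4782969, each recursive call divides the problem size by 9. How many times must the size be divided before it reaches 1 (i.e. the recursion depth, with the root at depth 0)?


Number of divisions = log_9(4782969)
Sizes: 4782969 -> 531441 -> 59049 -> 6561 -> 729 -> 81 -> 9 -> 1 (7 divisions)
Recursion depth = 7


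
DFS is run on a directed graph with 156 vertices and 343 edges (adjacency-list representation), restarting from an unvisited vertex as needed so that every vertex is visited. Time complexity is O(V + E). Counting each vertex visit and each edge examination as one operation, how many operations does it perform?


A full DFS traversal processes each vertex exactly once (push/pop on stack).
Each directed edge is examined once.
V = 156, E = 343
V + E = 499


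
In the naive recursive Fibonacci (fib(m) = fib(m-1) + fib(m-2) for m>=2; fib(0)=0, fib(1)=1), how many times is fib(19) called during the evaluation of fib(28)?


Let N(m) = number of times fib(m) is called while evaluating fib(28).
N(28) = 1 (the initial call).
N(27) = 1 (only fib(28) calls it).
For 1 <= m <= 26: fib(m) is called by fib(m+1) and fib(m+2), so
  N(m) = N(m+1) + N(m+2).
fib(0) is called only by fib(2), so N(0) = N(2).
Walk down from m=28:
  N(28)=1, N(27)=1, N(26)=2, N(25)=3, N(24)=5, N(23)=8, N(22)=13, N(21)=21, N(20)=34, N(19)=55
N(19) = 55


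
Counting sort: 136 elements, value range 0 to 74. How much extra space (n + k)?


n = 136 (output array)
k = 75 (count array for 75 distinct values)
Extra space = 136 + 75 = 211


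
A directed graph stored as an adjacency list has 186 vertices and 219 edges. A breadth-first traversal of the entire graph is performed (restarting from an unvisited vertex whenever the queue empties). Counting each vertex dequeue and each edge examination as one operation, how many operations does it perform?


A full BFS traversal dequeues each vertex once and examines each edge once.
Vertex visits: 186
Edge visits: 219
V + E = 186 + 219 = 405


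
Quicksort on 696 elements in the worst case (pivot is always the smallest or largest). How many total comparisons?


In the worst case, each partition step picks the worst pivot:
  Partition 1: 695 comparisons (n-1 elements to compare)
  Partition 2: 694 comparisons
  Partition 3: 693 comparisons
  Partition 4: 692 comparisons
  Partition 5: 691 comparisons
  ...
  Last partition: 0 comparisons
Total = (n-1) + (n-2) + ... + 1 + 0 = n*(n-1)/2
= 696*695/2 = 241860


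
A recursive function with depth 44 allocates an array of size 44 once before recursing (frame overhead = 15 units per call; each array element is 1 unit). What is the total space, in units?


Array allocation: 44 units (allocated once)
Stack frames: 44 deep * 15 per frame = 660 units
Total = 44 + 660 = 704


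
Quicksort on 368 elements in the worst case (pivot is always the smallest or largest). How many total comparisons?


In the worst case, each partition step picks the worst pivot:
  Partition 1: 367 comparisons (n-1 elements to compare)
  Partition 2: 366 comparisons
  Partition 3: 365 comparisons
  Partition 4: 364 comparisons
  Partition 5: 363 comparisons
  ...
  Last partition: 0 comparisons
Total = (n-1) + (n-2) + ... + 1 + 0 = n*(n-1)/2
= 368*367/2 = 67528


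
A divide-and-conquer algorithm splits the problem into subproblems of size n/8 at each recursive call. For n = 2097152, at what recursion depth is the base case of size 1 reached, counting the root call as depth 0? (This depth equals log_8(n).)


At each depth, the problem size is divided by 8:
  Depth 0: problem size = 2097152
  Depth 1: problem size = 262144
  Depth 2: problem size = 32768
  Depth 3: problem size = 4096
  Depth 4: problem size = 512
  Depth 5: problem size = 64
  Depth 6: problem size = 8
  Depth 7: problem size = 1 (base case)
The base case is reached at depth log_8(2097152) = 7 (the tree has 8 levels counting depth 0, but the depth asked for is 7).
Recursion depth = 7


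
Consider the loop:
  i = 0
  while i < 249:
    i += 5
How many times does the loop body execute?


Starting at i = 0, each iteration adds 5.
Iterations until i >= 249:
  Iteration 1: i = 0 -> i = 5
  Iteration 2: i = 5 -> i = 10
  Iteration 3: i = 10 -> i = 15
  Iteration 4: i = 15 -> i = 20
  Iteration 5: i = 20 -> i = 25
  Iteration 6: i = 25 -> i = 30
  Iteration 7: i = 30 -> i = 35
  Iteration 8: i = 35 -> i = 40
  ... continuing ...
Total iterations = ceil(249/5) = 50


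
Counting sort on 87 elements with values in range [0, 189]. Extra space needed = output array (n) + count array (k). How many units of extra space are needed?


Output array size: 87 (to store sorted result)
Count array size: 190 (one slot per possible value, range 0 to 189)
Total extra space = 87 + 190 = 277


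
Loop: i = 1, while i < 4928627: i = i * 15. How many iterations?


i multiplies by 15 each step:
i = 1 -> 15 -> 225 -> 3375 -> 50625 -> 759375 -> 11390625 (stop)
Iterations = ceil(log_15(4928627)) = 6


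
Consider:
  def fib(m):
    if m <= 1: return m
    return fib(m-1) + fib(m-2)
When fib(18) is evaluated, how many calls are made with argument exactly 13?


Let N(m) = number of times fib(m) is called while evaluating fib(18).
N(18) = 1 (the initial call).
N(17) = 1 (only fib(18) calls it).
For 1 <= m <= 16: fib(m) is called by fib(m+1) and fib(m+2), so
  N(m) = N(m+1) + N(m+2).
fib(0) is called only by fib(2), so N(0) = N(2).
Walk down from m=18:
  N(18)=1, N(17)=1, N(16)=2, N(15)=3, N(14)=5, N(13)=8
N(13) = 8


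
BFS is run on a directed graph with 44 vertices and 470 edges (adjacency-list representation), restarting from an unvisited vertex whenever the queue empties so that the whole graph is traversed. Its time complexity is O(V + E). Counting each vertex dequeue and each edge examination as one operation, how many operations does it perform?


A full BFS traversal dequeues each vertex exactly once and examines each directed edge exactly once.
V = 44 (vertex processing cost)
E = 470 (edge examination cost)
Total operations proportional to V + E = 44 + 470 = 514


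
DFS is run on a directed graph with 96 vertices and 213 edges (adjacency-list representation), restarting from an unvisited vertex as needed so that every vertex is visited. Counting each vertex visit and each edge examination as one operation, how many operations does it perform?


A full DFS traversal processes each vertex exactly once (push/pop on stack).
Each directed edge is examined once.
V = 96, E = 213
V + E = 309


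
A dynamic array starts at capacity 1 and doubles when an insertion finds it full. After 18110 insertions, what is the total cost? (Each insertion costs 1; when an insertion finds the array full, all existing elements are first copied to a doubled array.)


Insertion cost: 18110 (one per element)
Resizes occur just before inserting elements 2, 3, 5, 9, ...
Elements copied at each resize: 1 + 2 + 4 + 8 + 16 + 32 + 64 + 128 + 256 + 512 + 1024 + 2048 + 4096 + 8192 + 16384
Sum of copies = 32767 (geometric series: 2^k - 1)
Total = 18110 + 32767 = 50877


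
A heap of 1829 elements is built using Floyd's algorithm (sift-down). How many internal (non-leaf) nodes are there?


Leaf nodes occupy roughly half the array.
Sift-down is called for each internal node, starting from the last one.
Internal nodes = floor(n/2) = floor(1829/2) = 914


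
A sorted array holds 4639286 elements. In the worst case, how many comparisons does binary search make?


Halving sequence: 4639286 -> 2319643 -> 1159821 -> 579910 -> 289955 -> 144977 -> 72488 -> 36244 -> 18122 -> 9061 -> 4530 -> 2265 -> 1132 -> 566 -> 283 -> 141 -> 70 -> 35 -> 17 -> 8 -> 4 -> 2 -> 1
Number of halvings = 22
Max comparisons = 22 + 1 = 23


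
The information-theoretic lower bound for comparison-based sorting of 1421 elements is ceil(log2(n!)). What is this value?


A binary decision tree of height h has at most 2^h leaves and needs at least n! of them, so h >= ceil(log2(n!)).
1421! is far too large to multiply out, so use Stirling's series:
  ln(n!) ~ n ln n - n + (1/2) ln(2 pi n) + 1/(12n)  (error below 1/(360 n^3), negligible here)
  ln(1421) = 7.2591161
  n ln n = 1421 * 7.2591161 = 10315.2040
  (1/2) ln(2 pi * 1421) = (1/2) ln(8928.4063) = 4.5485
  1/(12*1421) = 0.0001
  ln(1421!) ~ 10315.2040 - 1421 + 4.5485 + 0.0001 = 8898.7526
Convert to base 2: log2(1421!) = 8898.7526 / ln 2 = 8898.7526 / 0.69314718 = 12838.1863
ceil(12838.1863) = 12839


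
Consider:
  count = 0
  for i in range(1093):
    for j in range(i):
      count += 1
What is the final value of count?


For each i, the inner loop runs i times:
  i=0: inner runs 0 times
  i=1: inner runs 1 time
  i=2: inner runs 2 times
  i=3: inner runs 3 times
  i=4: inner runs 4 times
  i=5: inner runs 5 times
  i=6: inner runs 6 times
  i=7: inner runs 7 times
  ...
Total = 0 + 1 + 2 + ... + 1092 = 1093*(1093-1)/2 = 596778


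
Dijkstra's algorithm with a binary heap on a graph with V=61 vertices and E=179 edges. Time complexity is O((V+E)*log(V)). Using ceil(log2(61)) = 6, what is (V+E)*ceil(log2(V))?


Dijkstra with a binary heap: each vertex is extracted once, each edge may relax once.
Each heap operation costs O(log V).
V + E = 61 + 179 = 240
ceil(log2(61)) = 6 (since 2^5 = 32 < 61 <= 64 = 2^6)
Total heap work = (V+E) * ceil(log2(V)) = 240 * 6 = 1440


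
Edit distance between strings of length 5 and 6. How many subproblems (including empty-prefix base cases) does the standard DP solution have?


The table includes base cases (empty prefixes).
Rows: (m+1) = 6
Columns: (n+1) = 7
Total = 6 * 7 = 42


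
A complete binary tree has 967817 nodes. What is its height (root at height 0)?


In a complete binary tree, level k holds nodes 2^k .. 2^(k+1)-1 (1-indexed).
Height = floor(log2(n)) = floor(log2(967817)) = 19
Check: 2^19 = 524288 <= 967817 < 1048576 = 2^20


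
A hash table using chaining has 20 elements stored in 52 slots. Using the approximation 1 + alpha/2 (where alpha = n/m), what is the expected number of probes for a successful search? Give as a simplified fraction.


Load factor alpha = n/m = 20/52
Expected probes = 1 + alpha/2 = 1 + 20/(2*52)
= 1 + 20/104
= 104/104 + 20/104
= 124/104
Simplify: 31/26


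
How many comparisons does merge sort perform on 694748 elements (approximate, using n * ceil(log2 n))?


Recursion depth: ceil(log2(694748)) = 20
Each recursion level merges n = 694748 elements
Total = 694748 * 20 = 13894960


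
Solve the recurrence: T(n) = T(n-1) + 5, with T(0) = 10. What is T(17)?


Unrolling the recurrence:
T(17) = T(16) + 5
       = T(15) + 5 + 5
       = T(14) + 5*3
       ...
       = T(0) + 5*17
       = 10 + 85 = 95


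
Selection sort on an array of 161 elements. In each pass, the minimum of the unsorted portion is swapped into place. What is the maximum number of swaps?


Selection sort performs one swap per pass:
  Pass 1: find min in positions 0 to 160, swap with position 0
  Pass 2: find min in positions 1 to 160, swap with position 1
  Pass 3: find min in positions 2 to 160, swap with position 2
  Pass 4: find min in positions 3 to 160, swap with position 3
  Pass 5: find min in positions 4 to 160, swap with position 4
  ... (155 more passes)
Total passes (and swaps) = n - 1 = 161 - 1 = 160


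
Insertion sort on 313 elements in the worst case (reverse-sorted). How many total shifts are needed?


In the worst case (reverse-sorted), each element shifts past all previous:
  Element 1: 1 shifts
  Element 2: 2 shifts
  Element 3: 3 shifts
  Element 4: 4 shifts
  Element 5: 5 shifts
  ...
  Element 312: 312 shifts
Total = 1 + 2 + ... + 312
= 313*(313-1)/2 = 48828


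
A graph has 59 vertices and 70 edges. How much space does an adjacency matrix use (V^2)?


Adjacency matrix: V x V grid of entries
Space = V^2 = 59^2 = 59 * 59 = 3481


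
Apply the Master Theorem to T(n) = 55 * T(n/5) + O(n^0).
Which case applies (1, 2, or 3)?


The Master Theorem: T(n) = a*T(n/b) + O(n^c)
  a = 55, b = 5, c = 0
log_b(a) = log_5(55) ~ 2.49
Compare b^c with a: 5^0 = 1 < 55, so c < log_b(a).
Since c < log_b(a), Case 1 applies.
T(n) = O(n^(log_5 55)) ~ O(n^2.49)
Master Theorem case = 1


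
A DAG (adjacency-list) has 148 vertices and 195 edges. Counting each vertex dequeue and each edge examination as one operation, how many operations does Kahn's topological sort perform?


V = 148 (vertex processing)
E = 195 (edge processing)
V + E = 148 + 195 = 343


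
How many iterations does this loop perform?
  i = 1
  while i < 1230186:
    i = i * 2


The loop variable doubles each iteration:
i = 1 -> 2 -> 4 -> 8 -> 16 -> 32 -> 64 -> 128 -> 256 -> 512 -> 1024 -> 2048 -> 4096 -> 8192 -> 16384 -> 32768 -> 65536 -> 131072 -> 262144 -> 524288 -> 1048576 -> 2097152 (stop, 2097152 >= 1230186)
Number of doublings = ceil(log2(1230186)) = 21


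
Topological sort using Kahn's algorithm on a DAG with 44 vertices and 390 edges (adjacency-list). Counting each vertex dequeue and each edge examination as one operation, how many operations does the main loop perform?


Kahn's algorithm:
  1. Compute in-degrees: O(V + E)
  2. Process queue: each vertex dequeued once (O(V))
     each edge examined once (O(E))
Total = V + E = 44 + 390 = 434


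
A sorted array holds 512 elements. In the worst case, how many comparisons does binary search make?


Halving sequence: 512 -> 256 -> 128 -> 64 -> 32 -> 16 -> 8 -> 4 -> 2 -> 1
Number of halvings = 9
Max comparisons = 9 + 1 = 10


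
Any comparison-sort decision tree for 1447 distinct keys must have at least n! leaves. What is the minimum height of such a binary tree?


A binary decision tree of height h has at most 2^h leaves and needs at least n! of them, so h >= ceil(log2(n!)).
1447! is far too large to multiply out, so use Stirling's series:
  ln(n!) ~ n ln n - n + (1/2) ln(2 pi n) + 1/(12n)  (error below 1/(360 n^3), negligible here)
  ln(1447) = 7.2772477
  n ln n = 1447 * 7.2772477 = 10530.1774
  (1/2) ln(2 pi * 1447) = (1/2) ln(9091.7691) = 4.5576
  1/(12*1447) = 0.0001
  ln(1447!) ~ 10530.1774 - 1447 + 4.5576 + 0.0001 = 9087.7351
Convert to base 2: log2(1447!) = 9087.7351 / ln 2 = 9087.7351 / 0.69314718 = 13110.8304
ceil(13110.8304) = 13111
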